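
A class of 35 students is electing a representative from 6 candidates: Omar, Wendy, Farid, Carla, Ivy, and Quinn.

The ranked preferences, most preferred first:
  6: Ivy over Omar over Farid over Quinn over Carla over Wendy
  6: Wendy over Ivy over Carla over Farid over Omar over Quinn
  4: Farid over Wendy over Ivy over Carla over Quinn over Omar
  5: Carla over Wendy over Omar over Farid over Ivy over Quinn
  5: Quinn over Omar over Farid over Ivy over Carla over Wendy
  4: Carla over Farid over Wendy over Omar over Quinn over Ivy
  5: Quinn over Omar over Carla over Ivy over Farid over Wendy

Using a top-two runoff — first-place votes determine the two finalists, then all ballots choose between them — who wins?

Carla

Round 1 first-place votes: Omar 0, Wendy 6, Farid 4, Carla 9, Ivy 6, Quinn 10. Quinn and Carla advance.
Runoff: Quinn is ranked above Carla on 16 ballots, Carla above Quinn on 19.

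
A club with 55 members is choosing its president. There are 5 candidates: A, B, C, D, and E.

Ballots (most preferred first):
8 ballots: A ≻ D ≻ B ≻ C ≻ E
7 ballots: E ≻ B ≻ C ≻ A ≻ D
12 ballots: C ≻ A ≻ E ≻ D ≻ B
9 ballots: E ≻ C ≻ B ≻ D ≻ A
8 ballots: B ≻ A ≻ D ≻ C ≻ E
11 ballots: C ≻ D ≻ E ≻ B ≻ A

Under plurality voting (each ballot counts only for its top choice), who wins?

C

First-place votes: A 8, B 8, C 23, D 0, E 16.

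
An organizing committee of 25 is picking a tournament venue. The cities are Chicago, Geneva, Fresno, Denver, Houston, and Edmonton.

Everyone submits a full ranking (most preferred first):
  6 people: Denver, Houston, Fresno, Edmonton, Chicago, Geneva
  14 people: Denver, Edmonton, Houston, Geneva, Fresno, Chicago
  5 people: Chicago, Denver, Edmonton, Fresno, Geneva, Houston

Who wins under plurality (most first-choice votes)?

First-place votes: Chicago 5, Geneva 0, Fresno 0, Denver 20, Houston 0, Edmonton 0.

Denver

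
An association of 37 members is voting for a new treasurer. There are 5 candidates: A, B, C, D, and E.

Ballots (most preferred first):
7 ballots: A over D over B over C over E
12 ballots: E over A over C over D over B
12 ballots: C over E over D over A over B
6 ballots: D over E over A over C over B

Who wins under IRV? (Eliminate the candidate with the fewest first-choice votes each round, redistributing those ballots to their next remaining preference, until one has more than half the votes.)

Round 1: A 7, B 0, C 12, D 6, E 12. B eliminated.
Round 2: A 7, C 12, D 6, E 12. D eliminated.
Round 3: A 7, C 12, E 18. A eliminated.
Round 4: C 19, E 18. C has a majority (≥19).

C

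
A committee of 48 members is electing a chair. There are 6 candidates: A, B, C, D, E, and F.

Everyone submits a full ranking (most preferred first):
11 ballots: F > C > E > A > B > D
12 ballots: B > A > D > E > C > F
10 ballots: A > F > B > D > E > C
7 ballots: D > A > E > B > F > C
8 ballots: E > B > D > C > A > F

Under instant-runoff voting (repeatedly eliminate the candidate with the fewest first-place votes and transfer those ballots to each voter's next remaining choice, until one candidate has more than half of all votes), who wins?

A

Round 1: A 10, B 12, C 0, D 7, E 8, F 11. C eliminated.
Round 2: A 10, B 12, D 7, E 8, F 11. D eliminated.
Round 3: A 17, B 12, E 8, F 11. E eliminated.
Round 4: A 17, B 20, F 11. F eliminated.
Round 5: A 28, B 20. A has a majority (≥25).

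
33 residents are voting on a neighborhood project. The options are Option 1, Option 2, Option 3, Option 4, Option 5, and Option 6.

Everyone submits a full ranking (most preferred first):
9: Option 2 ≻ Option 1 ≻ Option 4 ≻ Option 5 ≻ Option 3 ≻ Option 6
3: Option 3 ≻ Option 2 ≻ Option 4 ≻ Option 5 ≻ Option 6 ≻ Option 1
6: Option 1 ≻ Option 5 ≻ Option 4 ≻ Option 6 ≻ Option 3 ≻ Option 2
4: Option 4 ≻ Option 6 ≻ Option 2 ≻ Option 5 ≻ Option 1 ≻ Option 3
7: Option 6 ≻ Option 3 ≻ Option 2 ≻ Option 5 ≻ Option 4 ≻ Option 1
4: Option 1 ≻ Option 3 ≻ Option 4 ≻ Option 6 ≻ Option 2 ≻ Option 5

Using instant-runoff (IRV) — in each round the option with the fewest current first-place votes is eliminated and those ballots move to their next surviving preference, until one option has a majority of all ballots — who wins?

Option 6

Round 1: Option 1 10, Option 2 9, Option 3 3, Option 4 4, Option 5 0, Option 6 7. Option 5 eliminated.
Round 2: Option 1 10, Option 2 9, Option 3 3, Option 4 4, Option 6 7. Option 3 eliminated.
Round 3: Option 1 10, Option 2 12, Option 4 4, Option 6 7. Option 4 eliminated.
Round 4: Option 1 10, Option 2 12, Option 6 11. Option 1 eliminated.
Round 5: Option 2 12, Option 6 21. Option 6 has a majority (≥17).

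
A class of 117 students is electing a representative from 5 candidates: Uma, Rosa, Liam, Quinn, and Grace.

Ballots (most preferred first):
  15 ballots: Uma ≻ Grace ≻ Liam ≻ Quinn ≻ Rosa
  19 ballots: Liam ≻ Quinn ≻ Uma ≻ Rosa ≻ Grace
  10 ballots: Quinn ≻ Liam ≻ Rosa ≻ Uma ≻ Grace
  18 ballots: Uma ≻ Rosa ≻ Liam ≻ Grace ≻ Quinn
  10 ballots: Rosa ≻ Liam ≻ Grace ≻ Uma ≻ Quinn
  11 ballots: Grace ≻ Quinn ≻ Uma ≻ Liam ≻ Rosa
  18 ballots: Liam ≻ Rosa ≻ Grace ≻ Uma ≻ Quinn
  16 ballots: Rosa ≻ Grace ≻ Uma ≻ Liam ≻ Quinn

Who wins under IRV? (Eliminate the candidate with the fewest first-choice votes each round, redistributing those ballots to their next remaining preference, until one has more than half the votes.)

Uma

Round 1: Uma 33, Rosa 26, Liam 37, Quinn 10, Grace 11. Quinn eliminated.
Round 2: Uma 33, Rosa 26, Liam 47, Grace 11. Grace eliminated.
Round 3: Uma 44, Rosa 26, Liam 47. Rosa eliminated.
Round 4: Uma 60, Liam 57. Uma has a majority (≥59).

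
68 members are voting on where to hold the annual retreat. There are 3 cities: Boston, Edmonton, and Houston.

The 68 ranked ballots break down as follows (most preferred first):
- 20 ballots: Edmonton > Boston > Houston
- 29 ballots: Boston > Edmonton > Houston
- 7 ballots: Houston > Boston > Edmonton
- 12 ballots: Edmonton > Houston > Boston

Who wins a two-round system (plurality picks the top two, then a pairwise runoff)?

Round 1 first-place votes: Boston 29, Edmonton 32, Houston 7. Edmonton and Boston advance.
Runoff: Edmonton is ranked above Boston on 32 ballots, Boston above Edmonton on 36.

Boston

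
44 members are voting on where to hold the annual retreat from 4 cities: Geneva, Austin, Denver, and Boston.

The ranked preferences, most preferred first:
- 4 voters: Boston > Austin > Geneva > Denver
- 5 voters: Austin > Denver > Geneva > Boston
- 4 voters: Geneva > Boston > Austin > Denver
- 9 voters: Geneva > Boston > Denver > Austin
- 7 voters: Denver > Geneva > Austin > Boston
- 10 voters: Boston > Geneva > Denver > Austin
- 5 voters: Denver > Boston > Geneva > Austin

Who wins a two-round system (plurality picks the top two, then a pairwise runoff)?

Round 1 first-place votes: Geneva 13, Austin 5, Denver 12, Boston 14. Boston and Geneva advance.
Runoff: Boston is ranked above Geneva on 19 ballots, Geneva above Boston on 25.

Geneva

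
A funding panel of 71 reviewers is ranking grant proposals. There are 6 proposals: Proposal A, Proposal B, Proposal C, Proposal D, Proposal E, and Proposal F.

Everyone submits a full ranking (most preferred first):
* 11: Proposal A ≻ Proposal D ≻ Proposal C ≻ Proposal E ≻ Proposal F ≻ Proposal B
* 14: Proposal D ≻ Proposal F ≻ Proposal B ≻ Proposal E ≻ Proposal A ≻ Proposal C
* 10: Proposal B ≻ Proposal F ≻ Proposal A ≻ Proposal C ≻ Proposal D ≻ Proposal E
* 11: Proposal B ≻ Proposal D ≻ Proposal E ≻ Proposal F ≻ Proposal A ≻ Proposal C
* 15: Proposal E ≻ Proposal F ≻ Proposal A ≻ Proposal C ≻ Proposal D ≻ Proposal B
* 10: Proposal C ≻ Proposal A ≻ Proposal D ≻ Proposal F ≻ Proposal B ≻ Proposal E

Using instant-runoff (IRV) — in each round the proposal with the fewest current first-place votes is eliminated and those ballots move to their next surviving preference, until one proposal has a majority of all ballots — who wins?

Proposal A

Round 1: Proposal A 11, Proposal B 21, Proposal C 10, Proposal D 14, Proposal E 15, Proposal F 0. Proposal F eliminated.
Round 2: Proposal A 11, Proposal B 21, Proposal C 10, Proposal D 14, Proposal E 15. Proposal C eliminated.
Round 3: Proposal A 21, Proposal B 21, Proposal D 14, Proposal E 15. Proposal D eliminated.
Round 4: Proposal A 21, Proposal B 35, Proposal E 15. Proposal E eliminated.
Round 5: Proposal A 36, Proposal B 35. Proposal A has a majority (≥36).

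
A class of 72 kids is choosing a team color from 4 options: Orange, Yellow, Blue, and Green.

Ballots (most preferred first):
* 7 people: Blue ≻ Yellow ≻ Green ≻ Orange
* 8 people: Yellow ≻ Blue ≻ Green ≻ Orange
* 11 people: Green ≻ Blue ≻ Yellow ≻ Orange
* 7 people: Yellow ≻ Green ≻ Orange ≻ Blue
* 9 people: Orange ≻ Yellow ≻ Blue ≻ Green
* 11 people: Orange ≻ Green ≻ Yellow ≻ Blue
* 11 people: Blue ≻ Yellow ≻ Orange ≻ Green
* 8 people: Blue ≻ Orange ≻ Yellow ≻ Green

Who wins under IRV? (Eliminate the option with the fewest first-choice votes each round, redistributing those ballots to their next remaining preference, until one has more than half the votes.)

Round 1: Orange 20, Yellow 15, Blue 26, Green 11. Green eliminated.
Round 2: Orange 20, Yellow 15, Blue 37. Blue has a majority (≥37).

Blue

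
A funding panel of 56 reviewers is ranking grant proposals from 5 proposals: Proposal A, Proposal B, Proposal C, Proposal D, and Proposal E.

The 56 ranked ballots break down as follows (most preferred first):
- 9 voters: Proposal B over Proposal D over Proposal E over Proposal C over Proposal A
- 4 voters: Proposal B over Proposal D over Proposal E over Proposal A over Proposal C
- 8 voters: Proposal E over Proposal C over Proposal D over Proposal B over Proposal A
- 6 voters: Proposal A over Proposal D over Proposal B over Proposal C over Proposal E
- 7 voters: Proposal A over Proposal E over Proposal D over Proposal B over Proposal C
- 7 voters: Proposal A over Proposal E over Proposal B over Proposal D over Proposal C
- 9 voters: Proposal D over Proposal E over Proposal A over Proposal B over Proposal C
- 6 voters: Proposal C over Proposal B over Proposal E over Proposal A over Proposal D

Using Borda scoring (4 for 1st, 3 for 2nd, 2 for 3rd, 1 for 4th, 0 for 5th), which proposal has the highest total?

Proposal E

Proposal A: 9×0 + 4×1 + 8×0 + 6×4 + 7×4 + 7×4 + 9×2 + 6×1 = 108
Proposal B: 9×4 + 4×4 + 8×1 + 6×2 + 7×1 + 7×2 + 9×1 + 6×3 = 120
Proposal C: 9×1 + 4×0 + 8×3 + 6×1 + 7×0 + 7×0 + 9×0 + 6×4 = 63
Proposal D: 9×3 + 4×3 + 8×2 + 6×3 + 7×2 + 7×1 + 9×4 + 6×0 = 130
Proposal E: 9×2 + 4×2 + 8×4 + 6×0 + 7×3 + 7×3 + 9×3 + 6×2 = 139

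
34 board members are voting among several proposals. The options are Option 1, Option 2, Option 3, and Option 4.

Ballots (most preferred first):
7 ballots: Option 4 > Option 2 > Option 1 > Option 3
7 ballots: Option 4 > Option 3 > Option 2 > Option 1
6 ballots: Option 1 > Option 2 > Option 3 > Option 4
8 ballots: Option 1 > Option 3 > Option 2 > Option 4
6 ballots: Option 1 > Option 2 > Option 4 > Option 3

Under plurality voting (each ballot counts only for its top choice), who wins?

First-place votes: Option 1 20, Option 2 0, Option 3 0, Option 4 14.

Option 1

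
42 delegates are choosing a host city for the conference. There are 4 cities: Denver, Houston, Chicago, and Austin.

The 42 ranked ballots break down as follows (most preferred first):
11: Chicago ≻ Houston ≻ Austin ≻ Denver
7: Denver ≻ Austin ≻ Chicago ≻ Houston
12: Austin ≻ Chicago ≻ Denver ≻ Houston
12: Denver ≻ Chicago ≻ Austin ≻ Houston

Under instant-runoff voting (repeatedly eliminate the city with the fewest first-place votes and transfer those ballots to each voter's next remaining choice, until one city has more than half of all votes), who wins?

Round 1: Denver 19, Houston 0, Chicago 11, Austin 12. Houston eliminated.
Round 2: Denver 19, Chicago 11, Austin 12. Chicago eliminated.
Round 3: Denver 19, Austin 23. Austin has a majority (≥22).

Austin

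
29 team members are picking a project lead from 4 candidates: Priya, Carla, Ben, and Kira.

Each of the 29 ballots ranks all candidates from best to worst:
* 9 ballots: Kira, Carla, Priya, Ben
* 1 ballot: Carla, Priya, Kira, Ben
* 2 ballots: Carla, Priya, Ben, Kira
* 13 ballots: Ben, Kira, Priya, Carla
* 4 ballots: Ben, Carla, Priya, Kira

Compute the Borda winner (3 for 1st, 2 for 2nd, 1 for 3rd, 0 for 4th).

Priya: 9×1 + 1×2 + 2×2 + 13×1 + 4×1 = 32
Carla: 9×2 + 1×3 + 2×3 + 13×0 + 4×2 = 35
Ben: 9×0 + 1×0 + 2×1 + 13×3 + 4×3 = 53
Kira: 9×3 + 1×1 + 2×0 + 13×2 + 4×0 = 54

Kira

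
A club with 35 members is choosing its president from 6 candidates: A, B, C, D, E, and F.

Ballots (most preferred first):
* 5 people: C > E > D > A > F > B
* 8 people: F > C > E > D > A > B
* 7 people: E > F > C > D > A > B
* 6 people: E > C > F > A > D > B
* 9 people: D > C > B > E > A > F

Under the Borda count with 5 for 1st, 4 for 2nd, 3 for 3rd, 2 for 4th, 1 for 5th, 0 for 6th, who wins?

C

A: 5×2 + 8×1 + 7×1 + 6×2 + 9×1 = 46
B: 5×0 + 8×0 + 7×0 + 6×0 + 9×3 = 27
C: 5×5 + 8×4 + 7×3 + 6×4 + 9×4 = 138
D: 5×3 + 8×2 + 7×2 + 6×1 + 9×5 = 96
E: 5×4 + 8×3 + 7×5 + 6×5 + 9×2 = 127
F: 5×1 + 8×5 + 7×4 + 6×3 + 9×0 = 91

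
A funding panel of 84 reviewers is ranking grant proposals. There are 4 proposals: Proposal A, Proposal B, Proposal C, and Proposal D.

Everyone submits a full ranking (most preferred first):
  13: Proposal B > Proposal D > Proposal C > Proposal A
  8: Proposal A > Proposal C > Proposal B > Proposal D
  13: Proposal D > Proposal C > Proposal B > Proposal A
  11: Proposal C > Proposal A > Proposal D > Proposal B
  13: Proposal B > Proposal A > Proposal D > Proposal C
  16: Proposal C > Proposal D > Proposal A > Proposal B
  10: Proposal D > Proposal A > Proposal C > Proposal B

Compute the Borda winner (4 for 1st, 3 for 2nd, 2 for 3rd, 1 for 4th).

Proposal D

Proposal A: 13×1 + 8×4 + 13×1 + 11×3 + 13×3 + 16×2 + 10×3 = 192
Proposal B: 13×4 + 8×2 + 13×2 + 11×1 + 13×4 + 16×1 + 10×1 = 183
Proposal C: 13×2 + 8×3 + 13×3 + 11×4 + 13×1 + 16×4 + 10×2 = 230
Proposal D: 13×3 + 8×1 + 13×4 + 11×2 + 13×2 + 16×3 + 10×4 = 235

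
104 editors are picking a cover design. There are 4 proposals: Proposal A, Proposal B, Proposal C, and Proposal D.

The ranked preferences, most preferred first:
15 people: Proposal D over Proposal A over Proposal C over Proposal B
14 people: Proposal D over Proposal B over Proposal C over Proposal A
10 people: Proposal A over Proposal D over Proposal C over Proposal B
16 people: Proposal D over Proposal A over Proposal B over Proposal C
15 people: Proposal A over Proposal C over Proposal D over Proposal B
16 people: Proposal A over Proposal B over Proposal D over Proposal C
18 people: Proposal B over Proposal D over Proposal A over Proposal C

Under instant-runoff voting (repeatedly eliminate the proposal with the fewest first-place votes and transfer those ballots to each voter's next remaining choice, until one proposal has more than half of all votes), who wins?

Proposal D

Round 1: Proposal A 41, Proposal B 18, Proposal C 0, Proposal D 45. Proposal C eliminated.
Round 2: Proposal A 41, Proposal B 18, Proposal D 45. Proposal B eliminated.
Round 3: Proposal A 41, Proposal D 63. Proposal D has a majority (≥53).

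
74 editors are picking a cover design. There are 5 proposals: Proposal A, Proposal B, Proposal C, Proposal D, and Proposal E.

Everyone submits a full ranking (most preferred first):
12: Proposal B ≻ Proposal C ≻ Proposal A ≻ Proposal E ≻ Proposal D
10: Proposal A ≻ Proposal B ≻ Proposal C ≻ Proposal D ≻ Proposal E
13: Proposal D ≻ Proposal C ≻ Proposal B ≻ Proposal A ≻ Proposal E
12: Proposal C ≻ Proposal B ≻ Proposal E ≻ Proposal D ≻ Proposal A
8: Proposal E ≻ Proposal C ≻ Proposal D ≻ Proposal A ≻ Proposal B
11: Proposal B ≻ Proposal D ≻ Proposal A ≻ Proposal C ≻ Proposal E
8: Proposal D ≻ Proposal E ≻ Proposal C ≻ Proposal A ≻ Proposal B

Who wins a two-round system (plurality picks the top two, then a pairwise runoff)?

Proposal B

Round 1 first-place votes: Proposal A 10, Proposal B 23, Proposal C 12, Proposal D 21, Proposal E 8. Proposal B and Proposal D advance.
Runoff: Proposal B is ranked above Proposal D on 45 ballots, Proposal D above Proposal B on 29.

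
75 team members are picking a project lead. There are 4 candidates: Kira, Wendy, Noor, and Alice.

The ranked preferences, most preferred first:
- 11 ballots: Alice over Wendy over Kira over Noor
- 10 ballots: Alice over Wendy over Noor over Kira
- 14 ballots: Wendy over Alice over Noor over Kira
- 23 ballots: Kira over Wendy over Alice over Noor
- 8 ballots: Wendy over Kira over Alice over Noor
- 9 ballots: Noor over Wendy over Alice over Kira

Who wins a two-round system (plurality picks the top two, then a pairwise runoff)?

Round 1 first-place votes: Kira 23, Wendy 22, Noor 9, Alice 21. Kira and Wendy advance.
Runoff: Kira is ranked above Wendy on 23 ballots, Wendy above Kira on 52.

Wendy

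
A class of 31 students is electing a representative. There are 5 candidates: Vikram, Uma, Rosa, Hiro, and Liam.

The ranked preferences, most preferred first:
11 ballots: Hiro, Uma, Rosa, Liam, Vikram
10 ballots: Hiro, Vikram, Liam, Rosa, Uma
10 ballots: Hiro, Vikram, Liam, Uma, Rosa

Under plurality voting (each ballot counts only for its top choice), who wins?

Hiro

First-place votes: Vikram 0, Uma 0, Rosa 0, Hiro 31, Liam 0.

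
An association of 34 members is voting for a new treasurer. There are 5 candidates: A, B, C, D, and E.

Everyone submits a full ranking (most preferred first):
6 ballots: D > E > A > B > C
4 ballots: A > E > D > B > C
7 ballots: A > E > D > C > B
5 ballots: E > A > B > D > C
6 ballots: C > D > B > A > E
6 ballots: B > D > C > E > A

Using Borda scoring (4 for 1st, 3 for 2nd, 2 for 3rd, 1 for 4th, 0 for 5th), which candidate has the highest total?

A: 6×2 + 4×4 + 7×4 + 5×3 + 6×1 + 6×0 = 77
B: 6×1 + 4×1 + 7×0 + 5×2 + 6×2 + 6×4 = 56
C: 6×0 + 4×0 + 7×1 + 5×0 + 6×4 + 6×2 = 43
D: 6×4 + 4×2 + 7×2 + 5×1 + 6×3 + 6×3 = 87
E: 6×3 + 4×3 + 7×3 + 5×4 + 6×0 + 6×1 = 77

D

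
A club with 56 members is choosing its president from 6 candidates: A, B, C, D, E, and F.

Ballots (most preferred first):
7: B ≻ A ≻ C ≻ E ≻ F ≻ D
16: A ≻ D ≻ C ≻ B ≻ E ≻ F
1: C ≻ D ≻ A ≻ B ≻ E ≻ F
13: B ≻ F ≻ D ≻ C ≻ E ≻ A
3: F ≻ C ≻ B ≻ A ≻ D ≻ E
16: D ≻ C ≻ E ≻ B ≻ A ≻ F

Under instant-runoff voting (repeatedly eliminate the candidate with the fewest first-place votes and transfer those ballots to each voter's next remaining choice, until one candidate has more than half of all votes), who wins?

Round 1: A 16, B 20, C 1, D 16, E 0, F 3. E eliminated.
Round 2: A 16, B 20, C 1, D 16, F 3. C eliminated.
Round 3: A 16, B 20, D 17, F 3. F eliminated.
Round 4: A 16, B 23, D 17. A eliminated.
Round 5: B 23, D 33. D has a majority (≥29).

D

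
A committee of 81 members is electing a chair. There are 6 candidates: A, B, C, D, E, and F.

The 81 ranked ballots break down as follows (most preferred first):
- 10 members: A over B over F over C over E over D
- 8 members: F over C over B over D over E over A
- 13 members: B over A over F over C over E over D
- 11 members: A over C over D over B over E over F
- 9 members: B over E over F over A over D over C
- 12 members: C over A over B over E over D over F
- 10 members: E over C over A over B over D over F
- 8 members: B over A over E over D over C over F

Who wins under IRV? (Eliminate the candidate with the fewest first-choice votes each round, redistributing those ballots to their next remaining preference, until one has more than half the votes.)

Round 1: A 21, B 30, C 12, D 0, E 10, F 8. D eliminated.
Round 2: A 21, B 30, C 12, E 10, F 8. F eliminated.
Round 3: A 21, B 30, C 20, E 10. E eliminated.
Round 4: A 21, B 30, C 30. A eliminated.
Round 5: B 40, C 41. C has a majority (≥41).

C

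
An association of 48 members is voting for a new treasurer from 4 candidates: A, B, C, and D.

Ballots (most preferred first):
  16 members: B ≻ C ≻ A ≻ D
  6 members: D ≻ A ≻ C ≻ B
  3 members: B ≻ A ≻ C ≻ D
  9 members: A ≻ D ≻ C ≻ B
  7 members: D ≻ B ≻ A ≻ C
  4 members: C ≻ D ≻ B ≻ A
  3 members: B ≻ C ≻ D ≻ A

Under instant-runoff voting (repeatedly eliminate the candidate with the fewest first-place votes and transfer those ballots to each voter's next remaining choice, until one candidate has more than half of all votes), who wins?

D

Round 1: A 9, B 22, C 4, D 13. C eliminated.
Round 2: A 9, B 22, D 17. A eliminated.
Round 3: B 22, D 26. D has a majority (≥25).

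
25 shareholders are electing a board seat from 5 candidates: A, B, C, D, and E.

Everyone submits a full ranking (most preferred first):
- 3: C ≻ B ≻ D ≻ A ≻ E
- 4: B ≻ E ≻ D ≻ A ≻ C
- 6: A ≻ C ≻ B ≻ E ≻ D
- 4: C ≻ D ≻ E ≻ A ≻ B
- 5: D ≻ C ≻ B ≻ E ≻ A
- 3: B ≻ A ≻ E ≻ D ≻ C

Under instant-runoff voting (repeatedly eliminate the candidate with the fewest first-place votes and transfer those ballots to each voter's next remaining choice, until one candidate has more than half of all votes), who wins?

Round 1: A 6, B 7, C 7, D 5, E 0. E eliminated.
Round 2: A 6, B 7, C 7, D 5. D eliminated.
Round 3: A 6, B 7, C 12. A eliminated.
Round 4: B 7, C 18. C has a majority (≥13).

C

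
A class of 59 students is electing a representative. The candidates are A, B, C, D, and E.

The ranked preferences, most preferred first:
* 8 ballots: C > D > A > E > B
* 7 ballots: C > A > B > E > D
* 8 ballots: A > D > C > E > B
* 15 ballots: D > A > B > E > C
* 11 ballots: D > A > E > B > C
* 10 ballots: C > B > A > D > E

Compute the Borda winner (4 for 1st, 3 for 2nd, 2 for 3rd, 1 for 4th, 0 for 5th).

A: 8×2 + 7×3 + 8×4 + 15×3 + 11×3 + 10×2 = 167
B: 8×0 + 7×2 + 8×0 + 15×2 + 11×1 + 10×3 = 85
C: 8×4 + 7×4 + 8×2 + 15×0 + 11×0 + 10×4 = 116
D: 8×3 + 7×0 + 8×3 + 15×4 + 11×4 + 10×1 = 162
E: 8×1 + 7×1 + 8×1 + 15×1 + 11×2 + 10×0 = 60

A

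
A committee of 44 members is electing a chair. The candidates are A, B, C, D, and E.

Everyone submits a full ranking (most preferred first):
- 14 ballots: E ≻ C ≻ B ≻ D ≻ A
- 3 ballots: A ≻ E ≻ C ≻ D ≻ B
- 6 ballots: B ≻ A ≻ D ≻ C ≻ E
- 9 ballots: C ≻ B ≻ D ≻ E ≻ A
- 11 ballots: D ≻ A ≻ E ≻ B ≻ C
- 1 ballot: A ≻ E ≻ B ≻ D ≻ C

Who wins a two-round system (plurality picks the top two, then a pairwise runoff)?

D

Round 1 first-place votes: A 4, B 6, C 9, D 11, E 14. E and D advance.
Runoff: E is ranked above D on 18 ballots, D above E on 26.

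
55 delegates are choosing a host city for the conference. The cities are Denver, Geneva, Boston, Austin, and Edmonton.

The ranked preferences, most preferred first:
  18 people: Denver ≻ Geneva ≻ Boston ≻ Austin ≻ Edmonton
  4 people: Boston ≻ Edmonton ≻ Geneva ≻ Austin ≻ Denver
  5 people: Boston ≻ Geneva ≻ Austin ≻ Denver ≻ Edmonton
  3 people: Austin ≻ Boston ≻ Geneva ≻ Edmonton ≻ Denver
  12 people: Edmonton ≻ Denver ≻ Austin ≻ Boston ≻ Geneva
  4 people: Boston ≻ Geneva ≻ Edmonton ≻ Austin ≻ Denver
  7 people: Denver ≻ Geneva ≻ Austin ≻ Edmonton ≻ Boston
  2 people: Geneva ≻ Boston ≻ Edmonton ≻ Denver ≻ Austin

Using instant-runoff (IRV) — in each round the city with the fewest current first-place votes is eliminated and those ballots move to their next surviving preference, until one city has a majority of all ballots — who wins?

Round 1: Denver 25, Geneva 2, Boston 13, Austin 3, Edmonton 12. Geneva eliminated.
Round 2: Denver 25, Boston 15, Austin 3, Edmonton 12. Austin eliminated.
Round 3: Denver 25, Boston 18, Edmonton 12. Edmonton eliminated.
Round 4: Denver 37, Boston 18. Denver has a majority (≥28).

Denver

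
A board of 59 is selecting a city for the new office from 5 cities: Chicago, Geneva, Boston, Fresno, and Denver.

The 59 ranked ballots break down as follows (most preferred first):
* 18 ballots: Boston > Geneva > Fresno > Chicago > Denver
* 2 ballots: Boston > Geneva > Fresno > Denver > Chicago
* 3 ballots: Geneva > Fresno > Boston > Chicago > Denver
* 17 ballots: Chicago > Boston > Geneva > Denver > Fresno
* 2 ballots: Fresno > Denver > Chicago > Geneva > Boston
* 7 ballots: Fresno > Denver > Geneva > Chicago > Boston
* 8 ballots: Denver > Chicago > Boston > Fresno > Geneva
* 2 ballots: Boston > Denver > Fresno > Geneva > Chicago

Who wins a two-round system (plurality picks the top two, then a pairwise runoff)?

Round 1 first-place votes: Chicago 17, Geneva 3, Boston 22, Fresno 9, Denver 8. Boston and Chicago advance.
Runoff: Boston is ranked above Chicago on 25 ballots, Chicago above Boston on 34.

Chicago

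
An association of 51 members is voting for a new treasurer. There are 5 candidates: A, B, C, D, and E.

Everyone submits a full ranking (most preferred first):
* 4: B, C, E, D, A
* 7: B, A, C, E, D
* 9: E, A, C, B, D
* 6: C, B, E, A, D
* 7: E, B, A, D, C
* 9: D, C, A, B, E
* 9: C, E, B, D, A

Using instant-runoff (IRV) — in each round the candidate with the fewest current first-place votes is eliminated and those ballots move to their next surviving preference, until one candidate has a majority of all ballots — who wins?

C

Round 1: A 0, B 11, C 15, D 9, E 16. A eliminated.
Round 2: B 11, C 15, D 9, E 16. D eliminated.
Round 3: B 11, C 24, E 16. B eliminated.
Round 4: C 35, E 16. C has a majority (≥26).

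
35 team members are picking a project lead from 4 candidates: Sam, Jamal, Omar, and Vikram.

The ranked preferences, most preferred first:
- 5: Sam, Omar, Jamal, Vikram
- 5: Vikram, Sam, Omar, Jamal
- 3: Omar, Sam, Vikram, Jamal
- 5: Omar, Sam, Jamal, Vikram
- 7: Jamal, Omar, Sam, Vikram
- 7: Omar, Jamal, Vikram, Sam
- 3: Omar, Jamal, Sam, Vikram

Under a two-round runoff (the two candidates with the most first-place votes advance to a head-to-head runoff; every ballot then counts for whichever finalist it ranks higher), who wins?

Round 1 first-place votes: Sam 5, Jamal 7, Omar 18, Vikram 5. Omar and Jamal advance.
Runoff: Omar is ranked above Jamal on 28 ballots, Jamal above Omar on 7.

Omar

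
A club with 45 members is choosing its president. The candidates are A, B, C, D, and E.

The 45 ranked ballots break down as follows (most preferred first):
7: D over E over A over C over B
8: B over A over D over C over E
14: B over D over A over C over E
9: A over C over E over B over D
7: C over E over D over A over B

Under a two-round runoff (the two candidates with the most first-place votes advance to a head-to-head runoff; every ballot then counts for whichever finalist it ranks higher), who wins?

Round 1 first-place votes: A 9, B 22, C 7, D 7, E 0. B and A advance.
Runoff: B is ranked above A on 22 ballots, A above B on 23.

A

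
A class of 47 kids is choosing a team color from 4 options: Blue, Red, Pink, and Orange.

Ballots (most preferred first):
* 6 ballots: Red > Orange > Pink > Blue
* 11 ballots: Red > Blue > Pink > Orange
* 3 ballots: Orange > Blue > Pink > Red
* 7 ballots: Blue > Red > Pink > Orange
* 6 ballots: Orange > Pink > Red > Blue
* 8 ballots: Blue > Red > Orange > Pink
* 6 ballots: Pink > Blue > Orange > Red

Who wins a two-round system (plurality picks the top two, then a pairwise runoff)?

Round 1 first-place votes: Blue 15, Red 17, Pink 6, Orange 9. Red and Blue advance.
Runoff: Red is ranked above Blue on 23 ballots, Blue above Red on 24.

Blue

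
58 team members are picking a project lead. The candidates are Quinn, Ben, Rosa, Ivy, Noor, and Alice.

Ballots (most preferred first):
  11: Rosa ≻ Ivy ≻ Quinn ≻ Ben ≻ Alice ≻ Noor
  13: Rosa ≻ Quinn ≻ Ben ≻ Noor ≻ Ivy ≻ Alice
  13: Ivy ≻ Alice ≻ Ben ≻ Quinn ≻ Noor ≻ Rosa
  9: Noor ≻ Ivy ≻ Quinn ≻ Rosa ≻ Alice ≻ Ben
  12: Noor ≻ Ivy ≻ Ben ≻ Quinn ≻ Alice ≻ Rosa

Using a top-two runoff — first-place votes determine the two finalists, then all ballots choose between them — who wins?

Noor

Round 1 first-place votes: Quinn 0, Ben 0, Rosa 24, Ivy 13, Noor 21, Alice 0. Rosa and Noor advance.
Runoff: Rosa is ranked above Noor on 24 ballots, Noor above Rosa on 34.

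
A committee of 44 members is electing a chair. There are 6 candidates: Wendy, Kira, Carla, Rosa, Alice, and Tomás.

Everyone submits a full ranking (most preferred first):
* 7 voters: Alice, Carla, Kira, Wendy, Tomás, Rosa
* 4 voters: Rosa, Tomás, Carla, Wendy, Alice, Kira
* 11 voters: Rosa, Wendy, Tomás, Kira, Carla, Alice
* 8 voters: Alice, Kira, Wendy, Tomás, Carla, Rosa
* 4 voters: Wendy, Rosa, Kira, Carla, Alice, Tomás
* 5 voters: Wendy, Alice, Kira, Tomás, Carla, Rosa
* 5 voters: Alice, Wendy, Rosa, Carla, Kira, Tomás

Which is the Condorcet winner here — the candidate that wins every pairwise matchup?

Wendy

Wendy vs Kira: 29–15
Wendy vs Carla: 33–11
Wendy vs Rosa: 29–15
Wendy vs Alice: 24–20
Wendy vs Tomás: 40–4
Wendy beats every other candidate.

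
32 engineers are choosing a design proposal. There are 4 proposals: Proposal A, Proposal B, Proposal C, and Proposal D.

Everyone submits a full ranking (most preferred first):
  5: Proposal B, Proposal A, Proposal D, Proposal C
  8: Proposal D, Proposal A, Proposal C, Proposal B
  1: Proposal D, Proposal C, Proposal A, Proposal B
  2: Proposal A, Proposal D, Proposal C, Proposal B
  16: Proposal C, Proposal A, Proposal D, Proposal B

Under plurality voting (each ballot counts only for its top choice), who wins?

First-place votes: Proposal A 2, Proposal B 5, Proposal C 16, Proposal D 9.

Proposal C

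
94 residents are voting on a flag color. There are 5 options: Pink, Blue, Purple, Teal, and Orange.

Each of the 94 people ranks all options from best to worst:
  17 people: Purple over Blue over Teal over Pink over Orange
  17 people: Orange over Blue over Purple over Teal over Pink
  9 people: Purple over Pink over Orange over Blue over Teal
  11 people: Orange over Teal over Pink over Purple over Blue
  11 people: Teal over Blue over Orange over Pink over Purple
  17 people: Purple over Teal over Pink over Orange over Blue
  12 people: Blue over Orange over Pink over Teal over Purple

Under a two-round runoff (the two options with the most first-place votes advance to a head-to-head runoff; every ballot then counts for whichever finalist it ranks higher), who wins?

Orange

Round 1 first-place votes: Pink 0, Blue 12, Purple 43, Teal 11, Orange 28. Purple and Orange advance.
Runoff: Purple is ranked above Orange on 43 ballots, Orange above Purple on 51.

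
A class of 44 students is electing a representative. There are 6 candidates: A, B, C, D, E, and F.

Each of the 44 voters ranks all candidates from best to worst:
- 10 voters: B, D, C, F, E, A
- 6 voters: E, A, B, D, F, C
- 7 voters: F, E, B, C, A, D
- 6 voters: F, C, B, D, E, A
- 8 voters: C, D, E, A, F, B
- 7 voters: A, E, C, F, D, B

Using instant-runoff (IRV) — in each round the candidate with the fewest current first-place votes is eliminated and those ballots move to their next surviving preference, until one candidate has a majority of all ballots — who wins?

F

Round 1: A 7, B 10, C 8, D 0, E 6, F 13. D eliminated.
Round 2: A 7, B 10, C 8, E 6, F 13. E eliminated.
Round 3: A 13, B 10, C 8, F 13. C eliminated.
Round 4: A 21, B 10, F 13. B eliminated.
Round 5: A 21, F 23. F has a majority (≥23).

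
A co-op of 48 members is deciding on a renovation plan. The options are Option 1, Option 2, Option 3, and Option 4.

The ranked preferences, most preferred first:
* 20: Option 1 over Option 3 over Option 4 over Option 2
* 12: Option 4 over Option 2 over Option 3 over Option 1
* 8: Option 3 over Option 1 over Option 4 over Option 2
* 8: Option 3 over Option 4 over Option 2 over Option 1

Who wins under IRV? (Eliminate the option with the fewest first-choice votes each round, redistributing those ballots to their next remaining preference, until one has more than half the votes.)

Option 3

Round 1: Option 1 20, Option 2 0, Option 3 16, Option 4 12. Option 2 eliminated.
Round 2: Option 1 20, Option 3 16, Option 4 12. Option 4 eliminated.
Round 3: Option 1 20, Option 3 28. Option 3 has a majority (≥25).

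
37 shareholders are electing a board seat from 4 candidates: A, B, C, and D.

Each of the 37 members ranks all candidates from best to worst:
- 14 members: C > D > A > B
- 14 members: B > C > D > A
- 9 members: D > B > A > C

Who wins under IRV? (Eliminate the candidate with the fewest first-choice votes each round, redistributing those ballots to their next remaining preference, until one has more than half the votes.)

Round 1: A 0, B 14, C 14, D 9. A eliminated.
Round 2: B 14, C 14, D 9. D eliminated.
Round 3: B 23, C 14. B has a majority (≥19).

B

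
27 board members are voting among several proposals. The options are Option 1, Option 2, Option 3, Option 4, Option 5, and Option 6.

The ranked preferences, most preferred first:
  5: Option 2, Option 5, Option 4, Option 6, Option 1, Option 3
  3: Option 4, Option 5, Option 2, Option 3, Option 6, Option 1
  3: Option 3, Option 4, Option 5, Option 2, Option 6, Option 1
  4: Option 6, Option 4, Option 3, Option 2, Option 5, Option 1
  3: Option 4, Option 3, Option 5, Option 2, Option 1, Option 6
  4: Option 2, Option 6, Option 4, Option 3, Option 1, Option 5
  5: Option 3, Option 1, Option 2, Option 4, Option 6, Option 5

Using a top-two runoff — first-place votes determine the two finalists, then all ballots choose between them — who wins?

Option 3

Round 1 first-place votes: Option 1 0, Option 2 9, Option 3 8, Option 4 6, Option 5 0, Option 6 4. Option 2 and Option 3 advance.
Runoff: Option 2 is ranked above Option 3 on 12 ballots, Option 3 above Option 2 on 15.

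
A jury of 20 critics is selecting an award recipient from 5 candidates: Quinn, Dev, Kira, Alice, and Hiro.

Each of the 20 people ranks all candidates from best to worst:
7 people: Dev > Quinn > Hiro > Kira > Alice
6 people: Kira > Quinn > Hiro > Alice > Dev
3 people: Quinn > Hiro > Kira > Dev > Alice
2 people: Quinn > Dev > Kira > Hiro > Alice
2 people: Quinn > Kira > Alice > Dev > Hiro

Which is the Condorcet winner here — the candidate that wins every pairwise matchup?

Quinn

Quinn vs Dev: 13–7
Quinn vs Kira: 14–6
Quinn vs Alice: 20–0
Quinn vs Hiro: 20–0
Quinn beats every other candidate.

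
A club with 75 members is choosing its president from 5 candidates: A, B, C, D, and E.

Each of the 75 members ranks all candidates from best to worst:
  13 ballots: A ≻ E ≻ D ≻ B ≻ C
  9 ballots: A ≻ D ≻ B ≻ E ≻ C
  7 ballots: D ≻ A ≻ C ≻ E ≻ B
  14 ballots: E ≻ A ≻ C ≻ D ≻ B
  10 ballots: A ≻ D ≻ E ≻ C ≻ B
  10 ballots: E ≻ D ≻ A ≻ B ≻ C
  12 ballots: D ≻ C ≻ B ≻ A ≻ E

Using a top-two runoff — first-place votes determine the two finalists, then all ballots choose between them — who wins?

Round 1 first-place votes: A 32, B 0, C 0, D 19, E 24. A and E advance.
Runoff: A is ranked above E on 51 ballots, E above A on 24.

A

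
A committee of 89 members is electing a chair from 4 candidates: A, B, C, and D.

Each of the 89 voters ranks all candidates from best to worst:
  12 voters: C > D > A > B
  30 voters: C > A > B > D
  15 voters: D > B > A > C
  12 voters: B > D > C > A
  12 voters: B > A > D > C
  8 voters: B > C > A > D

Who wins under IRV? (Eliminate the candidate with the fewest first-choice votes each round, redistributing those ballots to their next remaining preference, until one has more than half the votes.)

Round 1: A 0, B 32, C 42, D 15. A eliminated.
Round 2: B 32, C 42, D 15. D eliminated.
Round 3: B 47, C 42. B has a majority (≥45).

B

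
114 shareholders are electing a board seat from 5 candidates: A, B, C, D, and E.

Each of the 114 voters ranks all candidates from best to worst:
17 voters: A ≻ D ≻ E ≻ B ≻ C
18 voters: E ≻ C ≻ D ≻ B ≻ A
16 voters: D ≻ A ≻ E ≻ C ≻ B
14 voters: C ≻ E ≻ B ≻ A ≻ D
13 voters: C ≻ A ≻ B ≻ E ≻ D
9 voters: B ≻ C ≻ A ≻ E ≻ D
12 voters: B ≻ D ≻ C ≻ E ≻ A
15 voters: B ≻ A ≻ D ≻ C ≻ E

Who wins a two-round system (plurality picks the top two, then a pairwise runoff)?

Round 1 first-place votes: A 17, B 36, C 27, D 16, E 18. B and C advance.
Runoff: B is ranked above C on 53 ballots, C above B on 61.

C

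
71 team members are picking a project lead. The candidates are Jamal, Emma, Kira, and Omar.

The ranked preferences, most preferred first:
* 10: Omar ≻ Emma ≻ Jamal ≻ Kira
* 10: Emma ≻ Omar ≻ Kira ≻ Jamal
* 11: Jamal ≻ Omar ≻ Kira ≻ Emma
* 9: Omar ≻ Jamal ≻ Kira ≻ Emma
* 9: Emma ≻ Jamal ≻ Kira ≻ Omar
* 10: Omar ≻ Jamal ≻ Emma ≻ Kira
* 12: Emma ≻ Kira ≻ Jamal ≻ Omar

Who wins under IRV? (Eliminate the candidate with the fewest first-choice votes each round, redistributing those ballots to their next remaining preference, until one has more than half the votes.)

Omar

Round 1: Jamal 11, Emma 31, Kira 0, Omar 29. Kira eliminated.
Round 2: Jamal 11, Emma 31, Omar 29. Jamal eliminated.
Round 3: Emma 31, Omar 40. Omar has a majority (≥36).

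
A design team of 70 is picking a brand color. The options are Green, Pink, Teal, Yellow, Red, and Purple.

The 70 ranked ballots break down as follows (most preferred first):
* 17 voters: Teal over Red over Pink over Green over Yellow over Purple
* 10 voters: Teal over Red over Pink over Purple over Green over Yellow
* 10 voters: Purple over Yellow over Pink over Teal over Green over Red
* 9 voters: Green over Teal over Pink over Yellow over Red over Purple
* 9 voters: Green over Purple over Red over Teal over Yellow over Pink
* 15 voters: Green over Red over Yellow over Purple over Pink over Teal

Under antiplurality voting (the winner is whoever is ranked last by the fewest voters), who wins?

Last-place votes: Green 0, Pink 9, Teal 15, Yellow 10, Red 10, Purple 26.

Green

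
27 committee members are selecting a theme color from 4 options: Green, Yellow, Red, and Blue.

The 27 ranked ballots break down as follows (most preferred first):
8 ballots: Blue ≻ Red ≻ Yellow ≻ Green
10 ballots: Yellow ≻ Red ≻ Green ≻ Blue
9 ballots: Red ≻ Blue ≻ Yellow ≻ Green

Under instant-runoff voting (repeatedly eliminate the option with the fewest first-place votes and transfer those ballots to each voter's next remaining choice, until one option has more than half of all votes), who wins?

Red

Round 1: Green 0, Yellow 10, Red 9, Blue 8. Green eliminated.
Round 2: Yellow 10, Red 9, Blue 8. Blue eliminated.
Round 3: Yellow 10, Red 17. Red has a majority (≥14).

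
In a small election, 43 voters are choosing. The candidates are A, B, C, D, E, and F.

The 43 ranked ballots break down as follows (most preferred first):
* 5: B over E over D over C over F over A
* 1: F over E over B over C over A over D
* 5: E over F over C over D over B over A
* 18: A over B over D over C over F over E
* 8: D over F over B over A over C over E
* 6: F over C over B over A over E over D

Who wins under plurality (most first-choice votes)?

A

First-place votes: A 18, B 5, C 0, D 8, E 5, F 7.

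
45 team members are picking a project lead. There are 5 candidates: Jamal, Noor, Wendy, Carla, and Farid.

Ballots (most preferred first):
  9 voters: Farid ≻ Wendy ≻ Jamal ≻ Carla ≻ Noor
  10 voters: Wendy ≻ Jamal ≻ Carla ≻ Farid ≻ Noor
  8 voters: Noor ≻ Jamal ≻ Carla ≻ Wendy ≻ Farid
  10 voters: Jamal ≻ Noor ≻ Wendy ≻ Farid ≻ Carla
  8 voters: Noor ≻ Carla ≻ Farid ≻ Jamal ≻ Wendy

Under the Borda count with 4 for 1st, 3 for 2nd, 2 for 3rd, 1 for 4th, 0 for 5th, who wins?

Jamal

Jamal: 9×2 + 10×3 + 8×3 + 10×4 + 8×1 = 120
Noor: 9×0 + 10×0 + 8×4 + 10×3 + 8×4 = 94
Wendy: 9×3 + 10×4 + 8×1 + 10×2 + 8×0 = 95
Carla: 9×1 + 10×2 + 8×2 + 10×0 + 8×3 = 69
Farid: 9×4 + 10×1 + 8×0 + 10×1 + 8×2 = 72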